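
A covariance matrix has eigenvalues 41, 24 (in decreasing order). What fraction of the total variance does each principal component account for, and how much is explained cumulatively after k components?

Step 1 — total variance = trace(Sigma) = Σ λ_i = 41 + 24 = 65.

Step 2 — fraction explained by component i = λ_i / Σ λ:
  PC1: 41/65 = 0.6308
  PC2: 24/65 = 0.3692

Step 3 — cumulative fraction after k components = (λ_1 + ... + λ_k) / Σ λ:
  k = 1: 41/65 = 0.6308
  k = 2: (41 + 24)/65 = 65/65 = 1

Summary (fraction, with percent):

explained: PC1 0.6308 (63.08%), PC2 0.3692 (36.92%);  cumulative: 0.6308, 1


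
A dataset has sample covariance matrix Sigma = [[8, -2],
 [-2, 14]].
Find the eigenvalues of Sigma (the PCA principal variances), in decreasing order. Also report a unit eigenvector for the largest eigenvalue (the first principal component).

Step 1 — characteristic polynomial of 2×2 Sigma:
  det(Sigma - λI) = λ² - trace · λ + det = 0.
  trace = 8 + 14 = 22, det = 8·14 - (-2)² = 108.
Step 2 — discriminant:
  Δ = trace² - 4·det = 484 - 432 = 52.
Step 3 — eigenvalues:
  λ = (trace ± √Δ)/2 = (22 ± 7.2111)/2,
  λ_1 = 14.6056,  λ_2 = 7.3944.

Step 4 — unit eigenvector for λ_1: solve (Sigma - λ_1 I)v = 0. First row:
  (8 - 14.6056)·v_x + (-2)·v_y = 0, i.e. (-6.6056)·v_x + (-2)·v_y = 0,
  so v ∝ (b, λ_1 - a) = (-2, 6.6056); multiply by -1 so the first entry is positive: u = (2, -6.6056).
  ||u|| = √((2)² + (-6.6056)²) = √(47.6333) ≈ 6.9017,
  v_1 = u/||u|| ≈ (0.2898, -0.9571) (||v_1|| = 1).

λ_1 = 14.6056,  λ_2 = 7.3944;  v_1 ≈ (0.2898, -0.9571)


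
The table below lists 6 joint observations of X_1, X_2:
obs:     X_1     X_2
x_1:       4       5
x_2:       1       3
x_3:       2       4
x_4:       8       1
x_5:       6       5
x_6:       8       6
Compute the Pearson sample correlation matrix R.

Step 1 — column means:
  mean(X_1) = (4 + 1 + 2 + 8 + 6 + 8) / 6 = 29/6 = 4.8333
  mean(X_2) = (5 + 3 + 4 + 1 + 5 + 6) / 6 = 24/6 = 4

Step 2 — sample variances and covariances s[i,j] = (1/(n-1)) · Σ_k (x_{k,i} - mean_i) · (x_{k,j} - mean_j), with n-1 = 5:
  s[X_1,X_1] = ((-0.8333)·(-0.8333) + (-3.8333)·(-3.8333) + (-2.8333)·(-2.8333) + (3.1667)·(3.1667) + (1.1667)·(1.1667) + (3.1667)·(3.1667)) / 5 = 44.8333/5 = 8.9667
  s[X_1,X_2] = ((-0.8333)·(1) + (-3.8333)·(-1) + (-2.8333)·(0) + (3.1667)·(-3) + (1.1667)·(1) + (3.1667)·(2)) / 5 = 1/5 = 0.2
  s[X_2,X_2] = ((1)·(1) + (-1)·(-1) + (0)·(0) + (-3)·(-3) + (1)·(1) + (2)·(2)) / 5 = 16/5 = 3.2
  Sample standard deviations s_i = √(s[i,i]):
  s(X_1) = √(8.9667) = 2.9944
  s(X_2) = √(3.2) = 1.7889

Step 3 — r_{ij} = s_{ij} / (s_i · s_j):
  r[X_1,X_1] = 1 (diagonal).
  r[X_1,X_2] = 0.2 / (2.9944 · 1.7889) = 0.2 / 5.3566 = 0.0373
  r[X_2,X_2] = 1 (diagonal).

R is symmetric with unit diagonal. Assembling:

R = [[1, 0.0373],
 [0.0373, 1]]


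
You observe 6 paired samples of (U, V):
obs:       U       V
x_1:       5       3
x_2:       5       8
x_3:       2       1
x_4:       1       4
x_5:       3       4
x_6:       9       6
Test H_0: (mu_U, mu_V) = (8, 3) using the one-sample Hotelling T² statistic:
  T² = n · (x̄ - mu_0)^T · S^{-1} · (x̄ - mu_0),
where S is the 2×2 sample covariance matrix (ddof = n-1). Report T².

Step 1 — sample mean vector:
  mean(U) = (5 + 5 + 2 + 1 + 3 + 9) / 6 = 25/6 = 4.1667
  mean(V) = (3 + 8 + 1 + 4 + 4 + 6) / 6 = 26/6 = 4.3333
  x̄ = (4.1667, 4.3333),  deviation x̄ - mu_0 = (4.1667, 4.3333) - (8, 3) = (-3.8333, 1.3333).

Step 2 — sample covariance matrix, S[i,j] = (1/(n-1)) · Σ_k (x_{k,i} - mean_i) · (x_{k,j} - mean_j), divisor n-1 = 5:
  S[U,U] = ((0.8333)·(0.8333) + (0.8333)·(0.8333) + (-2.1667)·(-2.1667) + (-3.1667)·(-3.1667) + (-1.1667)·(-1.1667) + (4.8333)·(4.8333)) / 5 = 40.8333/5 = 8.1667
  S[U,V] = ((0.8333)·(-1.3333) + (0.8333)·(3.6667) + (-2.1667)·(-3.3333) + (-3.1667)·(-0.3333) + (-1.1667)·(-0.3333) + (4.8333)·(1.6667)) / 5 = 18.6667/5 = 3.7333
  S[V,V] = ((-1.3333)·(-1.3333) + (3.6667)·(3.6667) + (-3.3333)·(-3.3333) + (-0.3333)·(-0.3333) + (-0.3333)·(-0.3333) + (1.6667)·(1.6667)) / 5 = 29.3333/5 = 5.8667
  S = [[8.1667, 3.7333],
 [3.7333, 5.8667]].

Step 3 — invert S. det(S) = 8.1667·5.8667 - (3.7333)² = 33.9733.
  S^{-1} = (1/det) · [[d, -b], [-b, a]] = [[0.1727, -0.1099],
 [-0.1099, 0.2404]].

Step 4 — quadratic form (x̄ - mu_0)^T · S^{-1} · (x̄ - mu_0):
  S^{-1} · (x̄ - mu_0) = (-0.8085, 0.7418),
  (x̄ - mu_0)^T · [...] = (-3.8333)·(-0.8085) + (1.3333)·(0.7418) = 4.0882.

Step 5 — scale by n: T² = 6 · 4.0882 = 24.529.

T² ≈ 24.529


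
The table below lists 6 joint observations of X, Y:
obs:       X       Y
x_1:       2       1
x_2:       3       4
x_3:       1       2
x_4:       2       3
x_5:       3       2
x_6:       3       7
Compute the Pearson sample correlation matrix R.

Step 1 — column means:
  mean(X) = (2 + 3 + 1 + 2 + 3 + 3) / 6 = 14/6 = 2.3333
  mean(Y) = (1 + 4 + 2 + 3 + 2 + 7) / 6 = 19/6 = 3.1667

Step 2 — sample variances and covariances s[i,j] = (1/(n-1)) · Σ_k (x_{k,i} - mean_i) · (x_{k,j} - mean_j), with n-1 = 5:
  s[X,X] = ((-0.3333)·(-0.3333) + (0.6667)·(0.6667) + (-1.3333)·(-1.3333) + (-0.3333)·(-0.3333) + (0.6667)·(0.6667) + (0.6667)·(0.6667)) / 5 = 3.3333/5 = 0.6667
  s[X,Y] = ((-0.3333)·(-2.1667) + (0.6667)·(0.8333) + (-1.3333)·(-1.1667) + (-0.3333)·(-0.1667) + (0.6667)·(-1.1667) + (0.6667)·(3.8333)) / 5 = 4.6667/5 = 0.9333
  s[Y,Y] = ((-2.1667)·(-2.1667) + (0.8333)·(0.8333) + (-1.1667)·(-1.1667) + (-0.1667)·(-0.1667) + (-1.1667)·(-1.1667) + (3.8333)·(3.8333)) / 5 = 22.8333/5 = 4.5667
  Sample standard deviations s_i = √(s[i,i]):
  s(X) = √(0.6667) = 0.8165
  s(Y) = √(4.5667) = 2.137

Step 3 — r_{ij} = s_{ij} / (s_i · s_j):
  r[X,X] = 1 (diagonal).
  r[X,Y] = 0.9333 / (0.8165 · 2.137) = 0.9333 / 1.7448 = 0.5349
  r[Y,Y] = 1 (diagonal).

R is symmetric with unit diagonal. Assembling:

R = [[1, 0.5349],
 [0.5349, 1]]


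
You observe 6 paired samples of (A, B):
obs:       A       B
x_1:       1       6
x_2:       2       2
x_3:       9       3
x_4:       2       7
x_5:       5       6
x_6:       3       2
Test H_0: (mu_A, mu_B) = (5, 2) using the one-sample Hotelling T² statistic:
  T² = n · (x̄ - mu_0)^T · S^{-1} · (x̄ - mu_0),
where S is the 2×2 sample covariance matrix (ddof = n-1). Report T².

Step 1 — sample mean vector:
  mean(A) = (1 + 2 + 9 + 2 + 5 + 3) / 6 = 22/6 = 3.6667
  mean(B) = (6 + 2 + 3 + 7 + 6 + 2) / 6 = 26/6 = 4.3333
  x̄ = (3.6667, 4.3333),  deviation x̄ - mu_0 = (3.6667, 4.3333) - (5, 2) = (-1.3333, 2.3333).

Step 2 — sample covariance matrix, S[i,j] = (1/(n-1)) · Σ_k (x_{k,i} - mean_i) · (x_{k,j} - mean_j), divisor n-1 = 5:
  S[A,A] = ((-2.6667)·(-2.6667) + (-1.6667)·(-1.6667) + (5.3333)·(5.3333) + (-1.6667)·(-1.6667) + (1.3333)·(1.3333) + (-0.6667)·(-0.6667)) / 5 = 43.3333/5 = 8.6667
  S[A,B] = ((-2.6667)·(1.6667) + (-1.6667)·(-2.3333) + (5.3333)·(-1.3333) + (-1.6667)·(2.6667) + (1.3333)·(1.6667) + (-0.6667)·(-2.3333)) / 5 = -8.3333/5 = -1.6667
  S[B,B] = ((1.6667)·(1.6667) + (-2.3333)·(-2.3333) + (-1.3333)·(-1.3333) + (2.6667)·(2.6667) + (1.6667)·(1.6667) + (-2.3333)·(-2.3333)) / 5 = 25.3333/5 = 5.0667
  S = [[8.6667, -1.6667],
 [-1.6667, 5.0667]].

Step 3 — invert S. det(S) = 8.6667·5.0667 - (-1.6667)² = 41.1333.
  S^{-1} = (1/det) · [[d, -b], [-b, a]] = [[0.1232, 0.0405],
 [0.0405, 0.2107]].

Step 4 — quadratic form (x̄ - mu_0)^T · S^{-1} · (x̄ - mu_0):
  S^{-1} · (x̄ - mu_0) = (-0.0697, 0.4376),
  (x̄ - mu_0)^T · [...] = (-1.3333)·(-0.0697) + (2.3333)·(0.4376) = 1.114.

Step 5 — scale by n: T² = 6 · 1.114 = 6.684.

T² ≈ 6.684


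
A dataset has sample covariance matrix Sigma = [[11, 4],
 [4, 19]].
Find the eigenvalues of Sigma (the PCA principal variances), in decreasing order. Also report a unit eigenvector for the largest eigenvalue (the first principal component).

Step 1 — characteristic polynomial of 2×2 Sigma:
  det(Sigma - λI) = λ² - trace · λ + det = 0.
  trace = 11 + 19 = 30, det = 11·19 - (4)² = 193.
Step 2 — discriminant:
  Δ = trace² - 4·det = 900 - 772 = 128.
Step 3 — eigenvalues:
  λ = (trace ± √Δ)/2 = (30 ± 11.3137)/2,
  λ_1 = 20.6569,  λ_2 = 9.3431.

Step 4 — unit eigenvector for λ_1: solve (Sigma - λ_1 I)v = 0. First row:
  (11 - 20.6569)·v_x + (4)·v_y = 0, i.e. (-9.6569)·v_x + (4)·v_y = 0,
  so v ∝ (b, λ_1 - a) = (4, 9.6569) = u.
  ||u|| = √((4)² + (9.6569)²) = √(109.2548) ≈ 10.4525,
  v_1 = u/||u|| ≈ (0.3827, 0.9239) (||v_1|| = 1).

λ_1 = 20.6569,  λ_2 = 9.3431;  v_1 ≈ (0.3827, 0.9239)


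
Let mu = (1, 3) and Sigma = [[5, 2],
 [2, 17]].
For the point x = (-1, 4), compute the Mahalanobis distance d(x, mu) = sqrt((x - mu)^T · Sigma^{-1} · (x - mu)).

Step 1 — centre the observation: (x - mu) = (-2, 1).

Step 2 — invert Sigma. det(Sigma) = 5·17 - (2)² = 81.
  Sigma^{-1} = (1/det) · [[d, -b], [-b, a]] = [[0.2099, -0.0247],
 [-0.0247, 0.0617]].

Step 3 — form the quadratic (x - mu)^T · Sigma^{-1} · (x - mu):
  Sigma^{-1} · (x - mu) = (-0.4444, 0.1111).
  (x - mu)^T · [Sigma^{-1} · (x - mu)] = (-2)·(-0.4444) + (1)·(0.1111) = 1.

Step 4 — take square root: d = √(1) ≈ 1.

d(x, mu) = √(1) ≈ 1


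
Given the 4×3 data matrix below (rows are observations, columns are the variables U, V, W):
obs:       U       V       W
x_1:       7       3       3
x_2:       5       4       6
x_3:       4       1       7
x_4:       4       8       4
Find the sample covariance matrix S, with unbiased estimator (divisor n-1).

Step 1 — column means:
  mean(U) = (7 + 5 + 4 + 4) / 4 = 20/4 = 5
  mean(V) = (3 + 4 + 1 + 8) / 4 = 16/4 = 4
  mean(W) = (3 + 6 + 7 + 4) / 4 = 20/4 = 5

Step 2 — sample covariance S[i,j] = (1/(n-1)) · Σ_k (x_{k,i} - mean_i) · (x_{k,j} - mean_j), with n-1 = 3.
  S[U,U] = ((2)·(2) + (0)·(0) + (-1)·(-1) + (-1)·(-1)) / 3 = 6/3 = 2
  S[U,V] = ((2)·(-1) + (0)·(0) + (-1)·(-3) + (-1)·(4)) / 3 = -3/3 = -1
  S[U,W] = ((2)·(-2) + (0)·(1) + (-1)·(2) + (-1)·(-1)) / 3 = -5/3 = -1.6667
  S[V,V] = ((-1)·(-1) + (0)·(0) + (-3)·(-3) + (4)·(4)) / 3 = 26/3 = 8.6667
  S[V,W] = ((-1)·(-2) + (0)·(1) + (-3)·(2) + (4)·(-1)) / 3 = -8/3 = -2.6667
  S[W,W] = ((-2)·(-2) + (1)·(1) + (2)·(2) + (-1)·(-1)) / 3 = 10/3 = 3.3333

S is symmetric (S[j,i] = S[i,j]). Assembling:

S = [[2, -1, -1.6667],
 [-1, 8.6667, -2.6667],
 [-1.6667, -2.6667, 3.3333]]


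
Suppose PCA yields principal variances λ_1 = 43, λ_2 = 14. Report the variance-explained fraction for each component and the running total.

Step 1 — total variance = trace(Sigma) = Σ λ_i = 43 + 14 = 57.

Step 2 — fraction explained by component i = λ_i / Σ λ:
  PC1: 43/57 = 0.7544
  PC2: 14/57 = 0.2456

Step 3 — cumulative fraction after k components = (λ_1 + ... + λ_k) / Σ λ:
  k = 1: 43/57 = 0.7544
  k = 2: (43 + 14)/57 = 57/57 = 1

Summary (fraction, with percent):

explained: PC1 0.7544 (75.44%), PC2 0.2456 (24.56%);  cumulative: 0.7544, 1


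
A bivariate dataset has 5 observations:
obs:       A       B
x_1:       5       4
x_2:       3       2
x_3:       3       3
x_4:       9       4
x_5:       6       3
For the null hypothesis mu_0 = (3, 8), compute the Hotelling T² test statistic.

Step 1 — sample mean vector:
  mean(A) = (5 + 3 + 3 + 9 + 6) / 5 = 26/5 = 5.2
  mean(B) = (4 + 2 + 3 + 4 + 3) / 5 = 16/5 = 3.2
  x̄ = (5.2, 3.2),  deviation x̄ - mu_0 = (5.2, 3.2) - (3, 8) = (2.2, -4.8).

Step 2 — sample covariance matrix, S[i,j] = (1/(n-1)) · Σ_k (x_{k,i} - mean_i) · (x_{k,j} - mean_j), divisor n-1 = 4:
  S[A,A] = ((-0.2)·(-0.2) + (-2.2)·(-2.2) + (-2.2)·(-2.2) + (3.8)·(3.8) + (0.8)·(0.8)) / 4 = 24.8/4 = 6.2
  S[A,B] = ((-0.2)·(0.8) + (-2.2)·(-1.2) + (-2.2)·(-0.2) + (3.8)·(0.8) + (0.8)·(-0.2)) / 4 = 5.8/4 = 1.45
  S[B,B] = ((0.8)·(0.8) + (-1.2)·(-1.2) + (-0.2)·(-0.2) + (0.8)·(0.8) + (-0.2)·(-0.2)) / 4 = 2.8/4 = 0.7
  S = [[6.2, 1.45],
 [1.45, 0.7]].

Step 3 — invert S. det(S) = 6.2·0.7 - (1.45)² = 2.2375.
  S^{-1} = (1/det) · [[d, -b], [-b, a]] = [[0.3128, -0.648],
 [-0.648, 2.7709]].

Step 4 — quadratic form (x̄ - mu_0)^T · S^{-1} · (x̄ - mu_0):
  S^{-1} · (x̄ - mu_0) = (3.7989, -14.7263),
  (x̄ - mu_0)^T · [...] = (2.2)·(3.7989) + (-4.8)·(-14.7263) = 79.0436.

Step 5 — scale by n: T² = 5 · 79.0436 = 395.2179.

T² ≈ 395.2179


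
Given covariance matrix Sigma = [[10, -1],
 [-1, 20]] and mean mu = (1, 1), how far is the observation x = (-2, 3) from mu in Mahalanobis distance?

Step 1 — centre the observation: (x - mu) = (-3, 2).

Step 2 — invert Sigma. det(Sigma) = 10·20 - (-1)² = 199.
  Sigma^{-1} = (1/det) · [[d, -b], [-b, a]] = [[0.1005, 0.005],
 [0.005, 0.0503]].

Step 3 — form the quadratic (x - mu)^T · Sigma^{-1} · (x - mu):
  Sigma^{-1} · (x - mu) = (-0.2915, 0.0854).
  (x - mu)^T · [Sigma^{-1} · (x - mu)] = (-3)·(-0.2915) + (2)·(0.0854) = 1.0452.

Step 4 — take square root: d = √(1.0452) ≈ 1.0224.

d(x, mu) = √(1.0452) ≈ 1.0224


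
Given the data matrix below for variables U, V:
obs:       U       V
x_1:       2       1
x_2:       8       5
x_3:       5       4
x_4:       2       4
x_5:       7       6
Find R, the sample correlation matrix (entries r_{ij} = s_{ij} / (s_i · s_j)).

Step 1 — column means:
  mean(U) = (2 + 8 + 5 + 2 + 7) / 5 = 24/5 = 4.8
  mean(V) = (1 + 5 + 4 + 4 + 6) / 5 = 20/5 = 4

Step 2 — sample variances and covariances s[i,j] = (1/(n-1)) · Σ_k (x_{k,i} - mean_i) · (x_{k,j} - mean_j), with n-1 = 4:
  s[U,U] = ((-2.8)·(-2.8) + (3.2)·(3.2) + (0.2)·(0.2) + (-2.8)·(-2.8) + (2.2)·(2.2)) / 4 = 30.8/4 = 7.7
  s[U,V] = ((-2.8)·(-3) + (3.2)·(1) + (0.2)·(0) + (-2.8)·(0) + (2.2)·(2)) / 4 = 16/4 = 4
  s[V,V] = ((-3)·(-3) + (1)·(1) + (0)·(0) + (0)·(0) + (2)·(2)) / 4 = 14/4 = 3.5
  Sample standard deviations s_i = √(s[i,i]):
  s(U) = √(7.7) = 2.7749
  s(V) = √(3.5) = 1.8708

Step 3 — r_{ij} = s_{ij} / (s_i · s_j):
  r[U,U] = 1 (diagonal).
  r[U,V] = 4 / (2.7749 · 1.8708) = 4 / 5.1913 = 0.7705
  r[V,V] = 1 (diagonal).

R is symmetric with unit diagonal. Assembling:

R = [[1, 0.7705],
 [0.7705, 1]]


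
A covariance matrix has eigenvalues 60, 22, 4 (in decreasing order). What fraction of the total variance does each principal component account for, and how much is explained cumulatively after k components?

Step 1 — total variance = trace(Sigma) = Σ λ_i = 60 + 22 + 4 = 86.

Step 2 — fraction explained by component i = λ_i / Σ λ:
  PC1: 60/86 = 0.6977
  PC2: 22/86 = 0.2558
  PC3: 4/86 = 0.0465

Step 3 — cumulative fraction after k components = (λ_1 + ... + λ_k) / Σ λ:
  k = 1: 60/86 = 0.6977
  k = 2: (60 + 22)/86 = 82/86 = 0.9535
  k = 3: (60 + 22 + 4)/86 = 86/86 = 1

Summary (fraction, with percent):

explained: PC1 0.6977 (69.77%), PC2 0.2558 (25.58%), PC3 0.0465 (4.65%);  cumulative: 0.6977, 0.9535, 1


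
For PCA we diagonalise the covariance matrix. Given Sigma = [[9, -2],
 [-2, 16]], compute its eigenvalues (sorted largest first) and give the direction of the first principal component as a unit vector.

Step 1 — characteristic polynomial of 2×2 Sigma:
  det(Sigma - λI) = λ² - trace · λ + det = 0.
  trace = 9 + 16 = 25, det = 9·16 - (-2)² = 140.
Step 2 — discriminant:
  Δ = trace² - 4·det = 625 - 560 = 65.
Step 3 — eigenvalues:
  λ = (trace ± √Δ)/2 = (25 ± 8.0623)/2,
  λ_1 = 16.5311,  λ_2 = 8.4689.

Step 4 — unit eigenvector for λ_1: solve (Sigma - λ_1 I)v = 0. First row:
  (9 - 16.5311)·v_x + (-2)·v_y = 0, i.e. (-7.5311)·v_x + (-2)·v_y = 0,
  so v ∝ (b, λ_1 - a) = (-2, 7.5311); multiply by -1 so the first entry is positive: u = (2, -7.5311).
  ||u|| = √((2)² + (-7.5311)²) = √(60.7179) ≈ 7.7922,
  v_1 = u/||u|| ≈ (0.2567, -0.9665) (||v_1|| = 1).

λ_1 = 16.5311,  λ_2 = 8.4689;  v_1 ≈ (0.2567, -0.9665)


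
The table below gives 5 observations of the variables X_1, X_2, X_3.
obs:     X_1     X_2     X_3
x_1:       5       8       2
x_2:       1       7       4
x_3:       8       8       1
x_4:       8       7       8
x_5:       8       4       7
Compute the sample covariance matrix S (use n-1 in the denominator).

Step 1 — column means:
  mean(X_1) = (5 + 1 + 8 + 8 + 8) / 5 = 30/5 = 6
  mean(X_2) = (8 + 7 + 8 + 7 + 4) / 5 = 34/5 = 6.8
  mean(X_3) = (2 + 4 + 1 + 8 + 7) / 5 = 22/5 = 4.4

Step 2 — sample covariance S[i,j] = (1/(n-1)) · Σ_k (x_{k,i} - mean_i) · (x_{k,j} - mean_j), with n-1 = 4.
  S[X_1,X_1] = ((-1)·(-1) + (-5)·(-5) + (2)·(2) + (2)·(2) + (2)·(2)) / 4 = 38/4 = 9.5
  S[X_1,X_2] = ((-1)·(1.2) + (-5)·(0.2) + (2)·(1.2) + (2)·(0.2) + (2)·(-2.8)) / 4 = -5/4 = -1.25
  S[X_1,X_3] = ((-1)·(-2.4) + (-5)·(-0.4) + (2)·(-3.4) + (2)·(3.6) + (2)·(2.6)) / 4 = 10/4 = 2.5
  S[X_2,X_2] = ((1.2)·(1.2) + (0.2)·(0.2) + (1.2)·(1.2) + (0.2)·(0.2) + (-2.8)·(-2.8)) / 4 = 10.8/4 = 2.7
  S[X_2,X_3] = ((1.2)·(-2.4) + (0.2)·(-0.4) + (1.2)·(-3.4) + (0.2)·(3.6) + (-2.8)·(2.6)) / 4 = -13.6/4 = -3.4
  S[X_3,X_3] = ((-2.4)·(-2.4) + (-0.4)·(-0.4) + (-3.4)·(-3.4) + (3.6)·(3.6) + (2.6)·(2.6)) / 4 = 37.2/4 = 9.3

S is symmetric (S[j,i] = S[i,j]). Assembling:

S = [[9.5, -1.25, 2.5],
 [-1.25, 2.7, -3.4],
 [2.5, -3.4, 9.3]]


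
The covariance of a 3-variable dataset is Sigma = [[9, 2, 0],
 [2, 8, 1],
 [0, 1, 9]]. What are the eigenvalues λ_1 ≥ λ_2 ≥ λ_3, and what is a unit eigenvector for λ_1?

Step 1 — characteristic polynomial p(λ) = det(λI - Sigma) = λ³ - tr·λ² + c_1·λ - det, where tr = trace, c_1 = sum of the principal 2×2 minors, det = det(Sigma):
  tr = 9 + 8 + 9 = 26,
  c_1 = (9·8 - (2)²) + (9·9 - (0)²) + (8·9 - (1)²) = 68 + 81 + 71 = 220,
  det = 9·(8·9 - (1)²) - (2)·((2)·9 - (1)·(0)) + (0)·((2)·(1) - 8·(0)) = 9·(71) - (2)·(18) + (0)·(2) = 603.
  So p(λ) = λ³ - 26λ² + 220λ - 603.
Step 2 — look for an integer root (rational root theorem: any rational root is an integer divisor of 603). Testing λ = 9:
  p(9) = 729 - 2106 + 1980 - 603 = 0  ✓
  Dividing out (λ - 9): p(λ) = (λ - 9)(λ² - 17λ + 67).
Step 3 — remaining eigenvalues from the quadratic λ² - 17λ + 67 = 0:
  Δ = 17² - 4·67 = 289 - 268 = 21,  λ = (17 ± √21)/2 = (17 ± 4.5826)/2 ≈ 10.7913 or 6.2087.
  Sorted: λ_1 = 10.7913,  λ_2 = 9,  λ_3 = 6.2087  (check: sum = 26 = tr ✓).

Step 4 — unit eigenvector for λ_1 ≈ 10.7913: v spans the null space of (Sigma - λ_1 I), whose rows are
  r_1 = (-1.7913, 2, 0),  r_2 = (2, -2.7913, 1),  r_3 = (0, 1, -1.7913).
  v is orthogonal to every row, so take v ∝ r_1 × r_2 = ((2)·(1) - (0)·(-2.7913), (0)·(2) - (-1.7913)·(1), (-1.7913)·(-2.7913) - (2)·(2)) ≈ (2, 1.7913, 1).
  Let u = (2, 1.7913, 1).
  ||u|| = √((2)² + (1.7913)² + (1)²) = √(8.2087) ≈ 2.8651,  v_1 = u/||u|| ≈ (0.6981, 0.6252, 0.349) (||v_1|| = 1).

λ_1 = 10.7913,  λ_2 = 9,  λ_3 = 6.2087;  v_1 ≈ (0.6981, 0.6252, 0.349)


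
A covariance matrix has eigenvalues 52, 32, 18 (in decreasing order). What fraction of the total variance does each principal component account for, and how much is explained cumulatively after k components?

Step 1 — total variance = trace(Sigma) = Σ λ_i = 52 + 32 + 18 = 102.

Step 2 — fraction explained by component i = λ_i / Σ λ:
  PC1: 52/102 = 0.5098
  PC2: 32/102 = 0.3137
  PC3: 18/102 = 0.1765

Step 3 — cumulative fraction after k components = (λ_1 + ... + λ_k) / Σ λ:
  k = 1: 52/102 = 0.5098
  k = 2: (52 + 32)/102 = 84/102 = 0.8235
  k = 3: (52 + 32 + 18)/102 = 102/102 = 1

Summary (fraction, with percent):

explained: PC1 0.5098 (50.98%), PC2 0.3137 (31.37%), PC3 0.1765 (17.65%);  cumulative: 0.5098, 0.8235, 1


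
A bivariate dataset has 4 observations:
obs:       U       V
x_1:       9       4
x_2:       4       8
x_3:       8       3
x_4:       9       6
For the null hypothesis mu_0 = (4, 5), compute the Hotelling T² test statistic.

Step 1 — sample mean vector:
  mean(U) = (9 + 4 + 8 + 9) / 4 = 30/4 = 7.5
  mean(V) = (4 + 8 + 3 + 6) / 4 = 21/4 = 5.25
  x̄ = (7.5, 5.25),  deviation x̄ - mu_0 = (7.5, 5.25) - (4, 5) = (3.5, 0.25).

Step 2 — sample covariance matrix, S[i,j] = (1/(n-1)) · Σ_k (x_{k,i} - mean_i) · (x_{k,j} - mean_j), divisor n-1 = 3:
  S[U,U] = ((1.5)·(1.5) + (-3.5)·(-3.5) + (0.5)·(0.5) + (1.5)·(1.5)) / 3 = 17/3 = 5.6667
  S[U,V] = ((1.5)·(-1.25) + (-3.5)·(2.75) + (0.5)·(-2.25) + (1.5)·(0.75)) / 3 = -11.5/3 = -3.8333
  S[V,V] = ((-1.25)·(-1.25) + (2.75)·(2.75) + (-2.25)·(-2.25) + (0.75)·(0.75)) / 3 = 14.75/3 = 4.9167
  S = [[5.6667, -3.8333],
 [-3.8333, 4.9167]].

Step 3 — invert S. det(S) = 5.6667·4.9167 - (-3.8333)² = 13.1667.
  S^{-1} = (1/det) · [[d, -b], [-b, a]] = [[0.3734, 0.2911],
 [0.2911, 0.4304]].

Step 4 — quadratic form (x̄ - mu_0)^T · S^{-1} · (x̄ - mu_0):
  S^{-1} · (x̄ - mu_0) = (1.3797, 1.1266),
  (x̄ - mu_0)^T · [...] = (3.5)·(1.3797) + (0.25)·(1.1266) = 5.1108.

Step 5 — scale by n: T² = 4 · 5.1108 = 20.443.

T² ≈ 20.443


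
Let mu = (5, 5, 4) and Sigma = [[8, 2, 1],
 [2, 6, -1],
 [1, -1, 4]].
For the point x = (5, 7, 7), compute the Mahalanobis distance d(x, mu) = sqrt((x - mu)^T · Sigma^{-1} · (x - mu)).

Step 1 — centre the observation: (x - mu) = (0, 2, 3).

Step 2 — invert Sigma (cofactor / det for 3×3, or solve directly):
  Sigma^{-1} = [[0.1456, -0.057, -0.0506],
 [-0.057, 0.1962, 0.0633],
 [-0.0506, 0.0633, 0.2785]].

Step 3 — form the quadratic (x - mu)^T · Sigma^{-1} · (x - mu):
  Sigma^{-1} · (x - mu) = (-0.2658, 0.5823, 0.962).
  (x - mu)^T · [Sigma^{-1} · (x - mu)] = (0)·(-0.2658) + (2)·(0.5823) + (3)·(0.962) = 4.0506.

Step 4 — take square root: d = √(4.0506) ≈ 2.0126.

d(x, mu) = √(4.0506) ≈ 2.0126


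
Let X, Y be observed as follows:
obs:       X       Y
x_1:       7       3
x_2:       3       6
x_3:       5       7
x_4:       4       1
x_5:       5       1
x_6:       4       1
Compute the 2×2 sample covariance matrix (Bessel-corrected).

Step 1 — column means:
  mean(X) = (7 + 3 + 5 + 4 + 5 + 4) / 6 = 28/6 = 4.6667
  mean(Y) = (3 + 6 + 7 + 1 + 1 + 1) / 6 = 19/6 = 3.1667

Step 2 — sample covariance S[i,j] = (1/(n-1)) · Σ_k (x_{k,i} - mean_i) · (x_{k,j} - mean_j), with n-1 = 5.
  S[X,X] = ((2.3333)·(2.3333) + (-1.6667)·(-1.6667) + (0.3333)·(0.3333) + (-0.6667)·(-0.6667) + (0.3333)·(0.3333) + (-0.6667)·(-0.6667)) / 5 = 9.3333/5 = 1.8667
  S[X,Y] = ((2.3333)·(-0.1667) + (-1.6667)·(2.8333) + (0.3333)·(3.8333) + (-0.6667)·(-2.1667) + (0.3333)·(-2.1667) + (-0.6667)·(-2.1667)) / 5 = -1.6667/5 = -0.3333
  S[Y,Y] = ((-0.1667)·(-0.1667) + (2.8333)·(2.8333) + (3.8333)·(3.8333) + (-2.1667)·(-2.1667) + (-2.1667)·(-2.1667) + (-2.1667)·(-2.1667)) / 5 = 36.8333/5 = 7.3667

S is symmetric (S[j,i] = S[i,j]). Assembling:

S = [[1.8667, -0.3333],
 [-0.3333, 7.3667]]


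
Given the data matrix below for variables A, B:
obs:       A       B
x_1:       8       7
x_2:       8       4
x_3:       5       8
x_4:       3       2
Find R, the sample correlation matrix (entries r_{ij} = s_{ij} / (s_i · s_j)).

Step 1 — column means:
  mean(A) = (8 + 8 + 5 + 3) / 4 = 24/4 = 6
  mean(B) = (7 + 4 + 8 + 2) / 4 = 21/4 = 5.25

Step 2 — sample variances and covariances s[i,j] = (1/(n-1)) · Σ_k (x_{k,i} - mean_i) · (x_{k,j} - mean_j), with n-1 = 3:
  s[A,A] = ((2)·(2) + (2)·(2) + (-1)·(-1) + (-3)·(-3)) / 3 = 18/3 = 6
  s[A,B] = ((2)·(1.75) + (2)·(-1.25) + (-1)·(2.75) + (-3)·(-3.25)) / 3 = 8/3 = 2.6667
  s[B,B] = ((1.75)·(1.75) + (-1.25)·(-1.25) + (2.75)·(2.75) + (-3.25)·(-3.25)) / 3 = 22.75/3 = 7.5833
  Sample standard deviations s_i = √(s[i,i]):
  s(A) = √(6) = 2.4495
  s(B) = √(7.5833) = 2.7538

Step 3 — r_{ij} = s_{ij} / (s_i · s_j):
  r[A,A] = 1 (diagonal).
  r[A,B] = 2.6667 / (2.4495 · 2.7538) = 2.6667 / 6.7454 = 0.3953
  r[B,B] = 1 (diagonal).

R is symmetric with unit diagonal. Assembling:

R = [[1, 0.3953],
 [0.3953, 1]]


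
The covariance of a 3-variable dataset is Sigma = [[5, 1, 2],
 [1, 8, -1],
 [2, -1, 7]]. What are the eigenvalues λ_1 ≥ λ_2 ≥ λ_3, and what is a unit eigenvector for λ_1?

Step 1 — characteristic polynomial p(λ) = det(λI - Sigma) = λ³ - tr·λ² + c_1·λ - det, where tr = trace, c_1 = sum of the principal 2×2 minors, det = det(Sigma):
  tr = 5 + 8 + 7 = 20,
  c_1 = (5·8 - (1)²) + (5·7 - (2)²) + (8·7 - (-1)²) = 39 + 31 + 55 = 125,
  det = 5·(8·7 - (-1)²) - (1)·((1)·7 - (-1)·(2)) + (2)·((1)·(-1) - 8·(2)) = 5·(55) - (1)·(9) + (2)·(-17) = 232.
  So p(λ) = λ³ - 20λ² + 125λ - 232.
Step 2 — look for an integer root (rational root theorem: any rational root is an integer divisor of 232). Testing λ = 8:
  p(8) = 512 - 1280 + 1000 - 232 = 0  ✓
  Dividing out (λ - 8): p(λ) = (λ - 8)(λ² - 12λ + 29).
Step 3 — remaining eigenvalues from the quadratic λ² - 12λ + 29 = 0:
  Δ = 12² - 4·29 = 144 - 116 = 28,  λ = (12 ± √28)/2 = (12 ± 5.2915)/2 ≈ 8.6458 or 3.3542.
  Sorted: λ_1 = 8.6458,  λ_2 = 8,  λ_3 = 3.3542  (check: sum = 20 = tr ✓).

Step 4 — unit eigenvector for λ_1 ≈ 8.6458: v spans the null space of (Sigma - λ_1 I), whose rows are
  r_1 = (-3.6458, 1, 2),  r_2 = (1, -0.6458, -1),  r_3 = (2, -1, -1.6458).
  v is orthogonal to every row, so take v ∝ r_1 × r_2 = ((1)·(-1) - (2)·(-0.6458), (2)·(1) - (-3.6458)·(-1), (-3.6458)·(-0.6458) - (1)·(1)) ≈ (0.2915, -1.6458, 1.3542).
  Let u = (0.2915, -1.6458, 1.3542).
  ||u|| = √((0.2915)² + (-1.6458)² + (1.3542)²) = √(4.6275) ≈ 2.1512,  v_1 = u/||u|| ≈ (0.1355, -0.7651, 0.6295) (||v_1|| = 1).

λ_1 = 8.6458,  λ_2 = 8,  λ_3 = 3.3542;  v_1 ≈ (0.1355, -0.7651, 0.6295)


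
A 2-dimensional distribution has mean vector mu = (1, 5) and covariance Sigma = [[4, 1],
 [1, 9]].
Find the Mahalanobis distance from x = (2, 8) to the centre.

Step 1 — centre the observation: (x - mu) = (1, 3).

Step 2 — invert Sigma. det(Sigma) = 4·9 - (1)² = 35.
  Sigma^{-1} = (1/det) · [[d, -b], [-b, a]] = [[0.2571, -0.0286],
 [-0.0286, 0.1143]].

Step 3 — form the quadratic (x - mu)^T · Sigma^{-1} · (x - mu):
  Sigma^{-1} · (x - mu) = (0.1714, 0.3143).
  (x - mu)^T · [Sigma^{-1} · (x - mu)] = (1)·(0.1714) + (3)·(0.3143) = 1.1143.

Step 4 — take square root: d = √(1.1143) ≈ 1.0556.

d(x, mu) = √(1.1143) ≈ 1.0556


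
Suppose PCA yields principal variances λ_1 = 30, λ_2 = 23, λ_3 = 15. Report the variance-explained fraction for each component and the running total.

Step 1 — total variance = trace(Sigma) = Σ λ_i = 30 + 23 + 15 = 68.

Step 2 — fraction explained by component i = λ_i / Σ λ:
  PC1: 30/68 = 0.4412
  PC2: 23/68 = 0.3382
  PC3: 15/68 = 0.2206

Step 3 — cumulative fraction after k components = (λ_1 + ... + λ_k) / Σ λ:
  k = 1: 30/68 = 0.4412
  k = 2: (30 + 23)/68 = 53/68 = 0.7794
  k = 3: (30 + 23 + 15)/68 = 68/68 = 1

Summary (fraction, with percent):

explained: PC1 0.4412 (44.12%), PC2 0.3382 (33.82%), PC3 0.2206 (22.06%);  cumulative: 0.4412, 0.7794, 1


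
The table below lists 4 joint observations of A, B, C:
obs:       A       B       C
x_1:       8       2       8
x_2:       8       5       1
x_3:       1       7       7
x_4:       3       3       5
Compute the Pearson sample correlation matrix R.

Step 1 — column means:
  mean(A) = (8 + 8 + 1 + 3) / 4 = 20/4 = 5
  mean(B) = (2 + 5 + 7 + 3) / 4 = 17/4 = 4.25
  mean(C) = (8 + 1 + 7 + 5) / 4 = 21/4 = 5.25

Step 2 — sample variances and covariances s[i,j] = (1/(n-1)) · Σ_k (x_{k,i} - mean_i) · (x_{k,j} - mean_j), with n-1 = 3:
  s[A,A] = ((3)·(3) + (3)·(3) + (-4)·(-4) + (-2)·(-2)) / 3 = 38/3 = 12.6667
  s[A,B] = ((3)·(-2.25) + (3)·(0.75) + (-4)·(2.75) + (-2)·(-1.25)) / 3 = -13/3 = -4.3333
  s[A,C] = ((3)·(2.75) + (3)·(-4.25) + (-4)·(1.75) + (-2)·(-0.25)) / 3 = -11/3 = -3.6667
  s[B,B] = ((-2.25)·(-2.25) + (0.75)·(0.75) + (2.75)·(2.75) + (-1.25)·(-1.25)) / 3 = 14.75/3 = 4.9167
  s[B,C] = ((-2.25)·(2.75) + (0.75)·(-4.25) + (2.75)·(1.75) + (-1.25)·(-0.25)) / 3 = -4.25/3 = -1.4167
  s[C,C] = ((2.75)·(2.75) + (-4.25)·(-4.25) + (1.75)·(1.75) + (-0.25)·(-0.25)) / 3 = 28.75/3 = 9.5833
  Sample standard deviations s_i = √(s[i,i]):
  s(A) = √(12.6667) = 3.559
  s(B) = √(4.9167) = 2.2174
  s(C) = √(9.5833) = 3.0957

Step 3 — r_{ij} = s_{ij} / (s_i · s_j):
  r[A,A] = 1 (diagonal).
  r[A,B] = -4.3333 / (3.559 · 2.2174) = -4.3333 / 7.8916 = -0.5491
  r[A,C] = -3.6667 / (3.559 · 3.0957) = -3.6667 / 11.0177 = -0.3328
  r[B,B] = 1 (diagonal).
  r[B,C] = -1.4167 / (2.2174 · 3.0957) = -1.4167 / 6.8643 = -0.2064
  r[C,C] = 1 (diagonal).

R is symmetric with unit diagonal. Assembling:

R = [[1, -0.5491, -0.3328],
 [-0.5491, 1, -0.2064],
 [-0.3328, -0.2064, 1]]


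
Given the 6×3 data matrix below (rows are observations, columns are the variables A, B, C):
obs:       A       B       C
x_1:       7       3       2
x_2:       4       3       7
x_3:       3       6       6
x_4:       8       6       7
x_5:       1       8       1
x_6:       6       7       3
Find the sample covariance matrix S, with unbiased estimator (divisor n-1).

Step 1 — column means:
  mean(A) = (7 + 4 + 3 + 8 + 1 + 6) / 6 = 29/6 = 4.8333
  mean(B) = (3 + 3 + 6 + 6 + 8 + 7) / 6 = 33/6 = 5.5
  mean(C) = (2 + 7 + 6 + 7 + 1 + 3) / 6 = 26/6 = 4.3333

Step 2 — sample covariance S[i,j] = (1/(n-1)) · Σ_k (x_{k,i} - mean_i) · (x_{k,j} - mean_j), with n-1 = 5.
  S[A,A] = ((2.1667)·(2.1667) + (-0.8333)·(-0.8333) + (-1.8333)·(-1.8333) + (3.1667)·(3.1667) + (-3.8333)·(-3.8333) + (1.1667)·(1.1667)) / 5 = 34.8333/5 = 6.9667
  S[A,B] = ((2.1667)·(-2.5) + (-0.8333)·(-2.5) + (-1.8333)·(0.5) + (3.1667)·(0.5) + (-3.8333)·(2.5) + (1.1667)·(1.5)) / 5 = -10.5/5 = -2.1
  S[A,C] = ((2.1667)·(-2.3333) + (-0.8333)·(2.6667) + (-1.8333)·(1.6667) + (3.1667)·(2.6667) + (-3.8333)·(-3.3333) + (1.1667)·(-1.3333)) / 5 = 9.3333/5 = 1.8667
  S[B,B] = ((-2.5)·(-2.5) + (-2.5)·(-2.5) + (0.5)·(0.5) + (0.5)·(0.5) + (2.5)·(2.5) + (1.5)·(1.5)) / 5 = 21.5/5 = 4.3
  S[B,C] = ((-2.5)·(-2.3333) + (-2.5)·(2.6667) + (0.5)·(1.6667) + (0.5)·(2.6667) + (2.5)·(-3.3333) + (1.5)·(-1.3333)) / 5 = -9/5 = -1.8
  S[C,C] = ((-2.3333)·(-2.3333) + (2.6667)·(2.6667) + (1.6667)·(1.6667) + (2.6667)·(2.6667) + (-3.3333)·(-3.3333) + (-1.3333)·(-1.3333)) / 5 = 35.3333/5 = 7.0667

S is symmetric (S[j,i] = S[i,j]). Assembling:

S = [[6.9667, -2.1, 1.8667],
 [-2.1, 4.3, -1.8],
 [1.8667, -1.8, 7.0667]]


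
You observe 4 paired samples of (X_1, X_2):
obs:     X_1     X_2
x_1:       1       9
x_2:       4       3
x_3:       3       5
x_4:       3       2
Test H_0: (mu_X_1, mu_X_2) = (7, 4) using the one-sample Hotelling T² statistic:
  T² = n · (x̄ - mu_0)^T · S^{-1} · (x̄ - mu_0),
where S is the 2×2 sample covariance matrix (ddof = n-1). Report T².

Step 1 — sample mean vector:
  mean(X_1) = (1 + 4 + 3 + 3) / 4 = 11/4 = 2.75
  mean(X_2) = (9 + 3 + 5 + 2) / 4 = 19/4 = 4.75
  x̄ = (2.75, 4.75),  deviation x̄ - mu_0 = (2.75, 4.75) - (7, 4) = (-4.25, 0.75).

Step 2 — sample covariance matrix, S[i,j] = (1/(n-1)) · Σ_k (x_{k,i} - mean_i) · (x_{k,j} - mean_j), divisor n-1 = 3:
  S[X_1,X_1] = ((-1.75)·(-1.75) + (1.25)·(1.25) + (0.25)·(0.25) + (0.25)·(0.25)) / 3 = 4.75/3 = 1.5833
  S[X_1,X_2] = ((-1.75)·(4.25) + (1.25)·(-1.75) + (0.25)·(0.25) + (0.25)·(-2.75)) / 3 = -10.25/3 = -3.4167
  S[X_2,X_2] = ((4.25)·(4.25) + (-1.75)·(-1.75) + (0.25)·(0.25) + (-2.75)·(-2.75)) / 3 = 28.75/3 = 9.5833
  S = [[1.5833, -3.4167],
 [-3.4167, 9.5833]].

Step 3 — invert S. det(S) = 1.5833·9.5833 - (-3.4167)² = 3.5.
  S^{-1} = (1/det) · [[d, -b], [-b, a]] = [[2.7381, 0.9762],
 [0.9762, 0.4524]].

Step 4 — quadratic form (x̄ - mu_0)^T · S^{-1} · (x̄ - mu_0):
  S^{-1} · (x̄ - mu_0) = (-10.9048, -3.8095),
  (x̄ - mu_0)^T · [...] = (-4.25)·(-10.9048) + (0.75)·(-3.8095) = 43.4881.

Step 5 — scale by n: T² = 4 · 43.4881 = 173.9524.

T² ≈ 173.9524


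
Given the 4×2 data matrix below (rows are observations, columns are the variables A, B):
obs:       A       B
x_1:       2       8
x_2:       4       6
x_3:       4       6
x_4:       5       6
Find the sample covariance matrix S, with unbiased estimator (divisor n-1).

Step 1 — column means:
  mean(A) = (2 + 4 + 4 + 5) / 4 = 15/4 = 3.75
  mean(B) = (8 + 6 + 6 + 6) / 4 = 26/4 = 6.5

Step 2 — sample covariance S[i,j] = (1/(n-1)) · Σ_k (x_{k,i} - mean_i) · (x_{k,j} - mean_j), with n-1 = 3.
  S[A,A] = ((-1.75)·(-1.75) + (0.25)·(0.25) + (0.25)·(0.25) + (1.25)·(1.25)) / 3 = 4.75/3 = 1.5833
  S[A,B] = ((-1.75)·(1.5) + (0.25)·(-0.5) + (0.25)·(-0.5) + (1.25)·(-0.5)) / 3 = -3.5/3 = -1.1667
  S[B,B] = ((1.5)·(1.5) + (-0.5)·(-0.5) + (-0.5)·(-0.5) + (-0.5)·(-0.5)) / 3 = 3/3 = 1

S is symmetric (S[j,i] = S[i,j]). Assembling:

S = [[1.5833, -1.1667],
 [-1.1667, 1]]


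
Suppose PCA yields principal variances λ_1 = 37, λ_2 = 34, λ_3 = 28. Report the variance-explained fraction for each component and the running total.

Step 1 — total variance = trace(Sigma) = Σ λ_i = 37 + 34 + 28 = 99.

Step 2 — fraction explained by component i = λ_i / Σ λ:
  PC1: 37/99 = 0.3737
  PC2: 34/99 = 0.3434
  PC3: 28/99 = 0.2828

Step 3 — cumulative fraction after k components = (λ_1 + ... + λ_k) / Σ λ:
  k = 1: 37/99 = 0.3737
  k = 2: (37 + 34)/99 = 71/99 = 0.7172
  k = 3: (37 + 34 + 28)/99 = 99/99 = 1

Summary (fraction, with percent):

explained: PC1 0.3737 (37.37%), PC2 0.3434 (34.34%), PC3 0.2828 (28.28%);  cumulative: 0.3737, 0.7172, 1


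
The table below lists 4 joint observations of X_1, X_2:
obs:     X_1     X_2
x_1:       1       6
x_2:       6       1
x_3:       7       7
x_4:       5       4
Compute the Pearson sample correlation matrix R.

Step 1 — column means:
  mean(X_1) = (1 + 6 + 7 + 5) / 4 = 19/4 = 4.75
  mean(X_2) = (6 + 1 + 7 + 4) / 4 = 18/4 = 4.5

Step 2 — sample variances and covariances s[i,j] = (1/(n-1)) · Σ_k (x_{k,i} - mean_i) · (x_{k,j} - mean_j), with n-1 = 3:
  s[X_1,X_1] = ((-3.75)·(-3.75) + (1.25)·(1.25) + (2.25)·(2.25) + (0.25)·(0.25)) / 3 = 20.75/3 = 6.9167
  s[X_1,X_2] = ((-3.75)·(1.5) + (1.25)·(-3.5) + (2.25)·(2.5) + (0.25)·(-0.5)) / 3 = -4.5/3 = -1.5
  s[X_2,X_2] = ((1.5)·(1.5) + (-3.5)·(-3.5) + (2.5)·(2.5) + (-0.5)·(-0.5)) / 3 = 21/3 = 7
  Sample standard deviations s_i = √(s[i,i]):
  s(X_1) = √(6.9167) = 2.63
  s(X_2) = √(7) = 2.6458

Step 3 — r_{ij} = s_{ij} / (s_i · s_j):
  r[X_1,X_1] = 1 (diagonal).
  r[X_1,X_2] = -1.5 / (2.63 · 2.6458) = -1.5 / 6.9582 = -0.2156
  r[X_2,X_2] = 1 (diagonal).

R is symmetric with unit diagonal. Assembling:

R = [[1, -0.2156],
 [-0.2156, 1]]


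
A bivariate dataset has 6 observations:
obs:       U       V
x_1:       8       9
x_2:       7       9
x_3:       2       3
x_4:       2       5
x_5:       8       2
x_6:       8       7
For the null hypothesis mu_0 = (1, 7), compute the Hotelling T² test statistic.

Step 1 — sample mean vector:
  mean(U) = (8 + 7 + 2 + 2 + 8 + 8) / 6 = 35/6 = 5.8333
  mean(V) = (9 + 9 + 3 + 5 + 2 + 7) / 6 = 35/6 = 5.8333
  x̄ = (5.8333, 5.8333),  deviation x̄ - mu_0 = (5.8333, 5.8333) - (1, 7) = (4.8333, -1.1667).

Step 2 — sample covariance matrix, S[i,j] = (1/(n-1)) · Σ_k (x_{k,i} - mean_i) · (x_{k,j} - mean_j), divisor n-1 = 5:
  S[U,U] = ((2.1667)·(2.1667) + (1.1667)·(1.1667) + (-3.8333)·(-3.8333) + (-3.8333)·(-3.8333) + (2.1667)·(2.1667) + (2.1667)·(2.1667)) / 5 = 44.8333/5 = 8.9667
  S[U,V] = ((2.1667)·(3.1667) + (1.1667)·(3.1667) + (-3.8333)·(-2.8333) + (-3.8333)·(-0.8333) + (2.1667)·(-3.8333) + (2.1667)·(1.1667)) / 5 = 18.8333/5 = 3.7667
  S[V,V] = ((3.1667)·(3.1667) + (3.1667)·(3.1667) + (-2.8333)·(-2.8333) + (-0.8333)·(-0.8333) + (-3.8333)·(-3.8333) + (1.1667)·(1.1667)) / 5 = 44.8333/5 = 8.9667
  S = [[8.9667, 3.7667],
 [3.7667, 8.9667]].

Step 3 — invert S. det(S) = 8.9667·8.9667 - (3.7667)² = 66.2133.
  S^{-1} = (1/det) · [[d, -b], [-b, a]] = [[0.1354, -0.0569],
 [-0.0569, 0.1354]].

Step 4 — quadratic form (x̄ - mu_0)^T · S^{-1} · (x̄ - mu_0):
  S^{-1} · (x̄ - mu_0) = (0.7209, -0.4329),
  (x̄ - mu_0)^T · [...] = (4.8333)·(0.7209) + (-1.1667)·(-0.4329) = 3.9895.

Step 5 — scale by n: T² = 6 · 3.9895 = 23.9368.

T² ≈ 23.9368


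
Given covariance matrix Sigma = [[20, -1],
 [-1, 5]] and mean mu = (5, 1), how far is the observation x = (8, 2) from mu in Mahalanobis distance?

Step 1 — centre the observation: (x - mu) = (3, 1).

Step 2 — invert Sigma. det(Sigma) = 20·5 - (-1)² = 99.
  Sigma^{-1} = (1/det) · [[d, -b], [-b, a]] = [[0.0505, 0.0101],
 [0.0101, 0.202]].

Step 3 — form the quadratic (x - mu)^T · Sigma^{-1} · (x - mu):
  Sigma^{-1} · (x - mu) = (0.1616, 0.2323).
  (x - mu)^T · [Sigma^{-1} · (x - mu)] = (3)·(0.1616) + (1)·(0.2323) = 0.7172.

Step 4 — take square root: d = √(0.7172) ≈ 0.8469.

d(x, mu) = √(0.7172) ≈ 0.8469


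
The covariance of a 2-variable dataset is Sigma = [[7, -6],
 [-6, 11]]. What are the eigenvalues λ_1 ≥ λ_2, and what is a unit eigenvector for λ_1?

Step 1 — characteristic polynomial of 2×2 Sigma:
  det(Sigma - λI) = λ² - trace · λ + det = 0.
  trace = 7 + 11 = 18, det = 7·11 - (-6)² = 41.
Step 2 — discriminant:
  Δ = trace² - 4·det = 324 - 164 = 160.
Step 3 — eigenvalues:
  λ = (trace ± √Δ)/2 = (18 ± 12.6491)/2,
  λ_1 = 15.3246,  λ_2 = 2.6754.

Step 4 — unit eigenvector for λ_1: solve (Sigma - λ_1 I)v = 0. First row:
  (7 - 15.3246)·v_x + (-6)·v_y = 0, i.e. (-8.3246)·v_x + (-6)·v_y = 0,
  so v ∝ (b, λ_1 - a) = (-6, 8.3246); multiply by -1 so the first entry is positive: u = (6, -8.3246).
  ||u|| = √((6)² + (-8.3246)²) = √(105.2982) ≈ 10.2615,
  v_1 = u/||u|| ≈ (0.5847, -0.8112) (||v_1|| = 1).

λ_1 = 15.3246,  λ_2 = 2.6754;  v_1 ≈ (0.5847, -0.8112)


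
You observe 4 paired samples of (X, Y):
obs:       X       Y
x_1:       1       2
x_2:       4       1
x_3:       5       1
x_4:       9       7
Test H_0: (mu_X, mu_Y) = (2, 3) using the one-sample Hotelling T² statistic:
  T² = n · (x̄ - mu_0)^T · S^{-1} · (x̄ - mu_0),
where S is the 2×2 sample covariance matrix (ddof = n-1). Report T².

Step 1 — sample mean vector:
  mean(X) = (1 + 4 + 5 + 9) / 4 = 19/4 = 4.75
  mean(Y) = (2 + 1 + 1 + 7) / 4 = 11/4 = 2.75
  x̄ = (4.75, 2.75),  deviation x̄ - mu_0 = (4.75, 2.75) - (2, 3) = (2.75, -0.25).

Step 2 — sample covariance matrix, S[i,j] = (1/(n-1)) · Σ_k (x_{k,i} - mean_i) · (x_{k,j} - mean_j), divisor n-1 = 3:
  S[X,X] = ((-3.75)·(-3.75) + (-0.75)·(-0.75) + (0.25)·(0.25) + (4.25)·(4.25)) / 3 = 32.75/3 = 10.9167
  S[X,Y] = ((-3.75)·(-0.75) + (-0.75)·(-1.75) + (0.25)·(-1.75) + (4.25)·(4.25)) / 3 = 21.75/3 = 7.25
  S[Y,Y] = ((-0.75)·(-0.75) + (-1.75)·(-1.75) + (-1.75)·(-1.75) + (4.25)·(4.25)) / 3 = 24.75/3 = 8.25
  S = [[10.9167, 7.25],
 [7.25, 8.25]].

Step 3 — invert S. det(S) = 10.9167·8.25 - (7.25)² = 37.5.
  S^{-1} = (1/det) · [[d, -b], [-b, a]] = [[0.22, -0.1933],
 [-0.1933, 0.2911]].

Step 4 — quadratic form (x̄ - mu_0)^T · S^{-1} · (x̄ - mu_0):
  S^{-1} · (x̄ - mu_0) = (0.6533, -0.6044),
  (x̄ - mu_0)^T · [...] = (2.75)·(0.6533) + (-0.25)·(-0.6044) = 1.9478.

Step 5 — scale by n: T² = 4 · 1.9478 = 7.7911.

T² ≈ 7.7911


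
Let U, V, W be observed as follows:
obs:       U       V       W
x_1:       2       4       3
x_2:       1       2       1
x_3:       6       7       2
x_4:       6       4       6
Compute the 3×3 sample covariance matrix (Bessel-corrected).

Step 1 — column means:
  mean(U) = (2 + 1 + 6 + 6) / 4 = 15/4 = 3.75
  mean(V) = (4 + 2 + 7 + 4) / 4 = 17/4 = 4.25
  mean(W) = (3 + 1 + 2 + 6) / 4 = 12/4 = 3

Step 2 — sample covariance S[i,j] = (1/(n-1)) · Σ_k (x_{k,i} - mean_i) · (x_{k,j} - mean_j), with n-1 = 3.
  S[U,U] = ((-1.75)·(-1.75) + (-2.75)·(-2.75) + (2.25)·(2.25) + (2.25)·(2.25)) / 3 = 20.75/3 = 6.9167
  S[U,V] = ((-1.75)·(-0.25) + (-2.75)·(-2.25) + (2.25)·(2.75) + (2.25)·(-0.25)) / 3 = 12.25/3 = 4.0833
  S[U,W] = ((-1.75)·(0) + (-2.75)·(-2) + (2.25)·(-1) + (2.25)·(3)) / 3 = 10/3 = 3.3333
  S[V,V] = ((-0.25)·(-0.25) + (-2.25)·(-2.25) + (2.75)·(2.75) + (-0.25)·(-0.25)) / 3 = 12.75/3 = 4.25
  S[V,W] = ((-0.25)·(0) + (-2.25)·(-2) + (2.75)·(-1) + (-0.25)·(3)) / 3 = 1/3 = 0.3333
  S[W,W] = ((0)·(0) + (-2)·(-2) + (-1)·(-1) + (3)·(3)) / 3 = 14/3 = 4.6667

S is symmetric (S[j,i] = S[i,j]). Assembling:

S = [[6.9167, 4.0833, 3.3333],
 [4.0833, 4.25, 0.3333],
 [3.3333, 0.3333, 4.6667]]
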